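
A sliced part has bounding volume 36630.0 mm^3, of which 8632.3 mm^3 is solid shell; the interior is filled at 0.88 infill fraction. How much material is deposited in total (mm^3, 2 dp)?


V_infill = (36630.0 - 8632.3) * 0.88 = 24637.98
V_total = 8632.3 + 24637.98 = 33270.28 mm^3


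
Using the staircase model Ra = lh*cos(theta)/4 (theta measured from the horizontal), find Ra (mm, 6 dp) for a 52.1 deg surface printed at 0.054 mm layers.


Ra = 0.054 * cos(52.1) / 4 = 0.008293 mm


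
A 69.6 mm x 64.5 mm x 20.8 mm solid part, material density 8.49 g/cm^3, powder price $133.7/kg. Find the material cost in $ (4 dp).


V = 69.6 * 64.5 * 20.8 = 93375.36 mm^3 = 93.37536 cm^3
Mass = 93.37536 * 8.49 / 1000 = 0.79275681 kg
Cost = 0.79275681 * 133.7 = 105.9916 $


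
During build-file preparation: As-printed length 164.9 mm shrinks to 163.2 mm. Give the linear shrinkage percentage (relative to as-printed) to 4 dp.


Shrinkage = ((164.9-163.2)/164.9)*100 = 1.0309 %


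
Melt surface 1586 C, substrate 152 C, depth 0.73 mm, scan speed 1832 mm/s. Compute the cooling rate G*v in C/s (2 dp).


G = (1586-152)/0.73 = 1964.38356164 C/mm
CR = 1964.38356164 * 1832 = 3598750.68 C/s


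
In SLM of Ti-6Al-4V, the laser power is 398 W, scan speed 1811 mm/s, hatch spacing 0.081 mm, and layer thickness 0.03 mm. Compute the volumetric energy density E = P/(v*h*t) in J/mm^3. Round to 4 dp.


E = 398 / (1811*0.081*0.03) = 90.4395 J/mm^3


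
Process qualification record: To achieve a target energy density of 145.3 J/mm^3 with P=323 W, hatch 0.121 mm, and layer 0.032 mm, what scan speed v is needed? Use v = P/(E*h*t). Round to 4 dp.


v = 323 / (145.3*0.121*0.032) = 574.1185 mm/s


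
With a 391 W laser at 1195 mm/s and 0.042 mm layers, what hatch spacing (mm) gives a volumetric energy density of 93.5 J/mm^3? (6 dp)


h = 391 / (93.5*1195*0.042) = 0.08332 mm


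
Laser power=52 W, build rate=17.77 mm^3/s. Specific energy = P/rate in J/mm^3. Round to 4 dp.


SE = 52 / 17.77 = 2.9263 J/mm^3


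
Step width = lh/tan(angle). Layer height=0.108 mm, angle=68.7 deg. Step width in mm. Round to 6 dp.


step = 0.108 / tan(68.7) = 0.042107 mm


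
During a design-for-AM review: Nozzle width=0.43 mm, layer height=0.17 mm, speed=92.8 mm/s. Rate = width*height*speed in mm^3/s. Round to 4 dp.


Rate = 0.43 * 0.17 * 92.8 = 6.7837 mm^3/s


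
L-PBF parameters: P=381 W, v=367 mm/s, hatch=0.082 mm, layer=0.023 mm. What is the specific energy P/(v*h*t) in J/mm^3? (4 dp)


Build rate = 367 * 0.082 * 0.023 = 0.692162 mm^3/s
SE = 381 / 0.692162 = 550.4492 J/mm^3


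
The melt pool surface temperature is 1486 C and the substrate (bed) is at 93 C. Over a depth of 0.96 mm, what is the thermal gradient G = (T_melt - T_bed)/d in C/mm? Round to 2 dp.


G = (1486-93)/0.96 = 1451.04 C/mm


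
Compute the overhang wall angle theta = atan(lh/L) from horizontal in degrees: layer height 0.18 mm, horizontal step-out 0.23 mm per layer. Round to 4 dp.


angle = atan(0.18/0.23) = 38.047 degrees


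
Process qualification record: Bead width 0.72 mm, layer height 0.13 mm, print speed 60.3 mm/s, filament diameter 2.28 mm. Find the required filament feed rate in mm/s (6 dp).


Q = 0.72 * 0.13 * 60.3 = 5.64408 mm^3/s
A_fil = pi*(2.28/2)^2 = 4.08281381 mm^2
v_feed = 5.64408 / 4.08281381 = 1.3824 mm/s


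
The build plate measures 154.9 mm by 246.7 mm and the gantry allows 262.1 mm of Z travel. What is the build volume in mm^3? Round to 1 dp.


V = 154.9 * 246.7 * 262.1 = 10015844.8 mm^3


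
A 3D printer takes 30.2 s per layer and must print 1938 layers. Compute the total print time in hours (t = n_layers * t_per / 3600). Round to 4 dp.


t = 1938 * 30.2 / 3600 = 16.2577 hrs


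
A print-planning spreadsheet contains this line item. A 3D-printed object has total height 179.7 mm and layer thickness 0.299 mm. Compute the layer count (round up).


Layers = ceil(179.7/0.299) = 602


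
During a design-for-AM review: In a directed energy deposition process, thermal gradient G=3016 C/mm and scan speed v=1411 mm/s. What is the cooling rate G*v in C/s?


CR = 3016 * 1411 = 4255576 C/s


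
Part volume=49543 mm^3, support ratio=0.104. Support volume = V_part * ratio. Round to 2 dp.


V_support = 49543 * 0.104 = 5152.47 mm^3


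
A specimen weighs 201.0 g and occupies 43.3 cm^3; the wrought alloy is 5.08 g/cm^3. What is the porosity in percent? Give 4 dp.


rho_part = 201.0 / 43.3 = 4.64203233 g/cm^3
Porosity = (1 - 4.64203233/5.08)*100 = 8.6214 %


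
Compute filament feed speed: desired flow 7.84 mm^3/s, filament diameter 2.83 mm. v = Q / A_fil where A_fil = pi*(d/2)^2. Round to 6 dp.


A = pi*(2.83/2)^2 = 6.290175
v = 7.84 / 6.290175 = 1.246388 mm/s


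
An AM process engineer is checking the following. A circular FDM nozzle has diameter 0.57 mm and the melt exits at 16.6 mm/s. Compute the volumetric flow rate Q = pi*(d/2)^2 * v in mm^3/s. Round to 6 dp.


A = pi*(0.57/2)^2 = 0.25517586 mm^2
Q = 0.25517586 * 16.6 = 4.235919 mm^3/s


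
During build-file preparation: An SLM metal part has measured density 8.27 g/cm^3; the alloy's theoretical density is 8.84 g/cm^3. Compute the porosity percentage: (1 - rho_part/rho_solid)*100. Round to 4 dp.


Porosity = (1-8.27/8.84)*100 = 6.448 %


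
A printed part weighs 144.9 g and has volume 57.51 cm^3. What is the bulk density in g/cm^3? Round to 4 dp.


rho = 144.9 / 57.51 = 2.5196 g/cm^3


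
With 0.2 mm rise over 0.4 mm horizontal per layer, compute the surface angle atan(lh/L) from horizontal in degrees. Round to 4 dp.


angle = atan(0.2/0.4) = 26.5651 degrees


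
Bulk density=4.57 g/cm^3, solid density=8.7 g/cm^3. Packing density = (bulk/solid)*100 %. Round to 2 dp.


Packing = (4.57/8.7)*100 = 52.53 %


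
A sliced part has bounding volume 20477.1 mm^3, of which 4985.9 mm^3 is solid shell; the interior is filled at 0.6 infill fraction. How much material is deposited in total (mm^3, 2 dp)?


V_infill = (20477.1 - 4985.9) * 0.6 = 9294.72
V_total = 4985.9 + 9294.72 = 14280.62 mm^3


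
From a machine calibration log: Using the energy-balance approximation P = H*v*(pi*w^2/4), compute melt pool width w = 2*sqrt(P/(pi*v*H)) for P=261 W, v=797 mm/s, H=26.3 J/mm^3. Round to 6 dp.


w = 2*sqrt(261/(pi*797*26.3)) = 0.125912 mm


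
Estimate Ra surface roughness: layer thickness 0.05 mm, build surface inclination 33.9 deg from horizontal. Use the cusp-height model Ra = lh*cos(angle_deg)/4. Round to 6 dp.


Ra = 0.05 * cos(33.9) / 4 = 0.010375 mm


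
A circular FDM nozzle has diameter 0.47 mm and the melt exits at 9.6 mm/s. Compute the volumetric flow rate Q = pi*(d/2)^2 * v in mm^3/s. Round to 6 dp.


A = pi*(0.47/2)^2 = 0.17349445 mm^2
Q = 0.17349445 * 9.6 = 1.665547 mm^3/s


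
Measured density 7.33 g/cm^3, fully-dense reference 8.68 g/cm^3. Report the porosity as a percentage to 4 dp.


Porosity = (1-7.33/8.68)*100 = 15.553 %


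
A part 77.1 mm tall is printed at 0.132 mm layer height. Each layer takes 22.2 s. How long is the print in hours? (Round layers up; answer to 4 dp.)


Layers = ceil(77.1/0.132) = 585
t = 585 * 22.2 / 3600 = 3.6075 hrs


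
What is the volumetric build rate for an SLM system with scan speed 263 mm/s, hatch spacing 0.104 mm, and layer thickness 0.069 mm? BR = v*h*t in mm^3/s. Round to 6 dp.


Rate = 263 * 0.104 * 0.069 = 1.887288 mm^3/s


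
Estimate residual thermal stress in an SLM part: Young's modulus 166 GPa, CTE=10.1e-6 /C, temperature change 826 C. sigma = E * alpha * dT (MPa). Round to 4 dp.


sigma = 166*1000 * 10.1e-6 * 826 = 1384.8716 MPa


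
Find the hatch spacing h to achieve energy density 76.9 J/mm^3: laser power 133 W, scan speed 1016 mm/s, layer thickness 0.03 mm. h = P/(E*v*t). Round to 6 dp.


h = 133 / (76.9*1016*0.03) = 0.056743 mm


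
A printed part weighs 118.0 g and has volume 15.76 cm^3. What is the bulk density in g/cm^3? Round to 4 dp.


rho = 118.0 / 15.76 = 7.4873 g/cm^3


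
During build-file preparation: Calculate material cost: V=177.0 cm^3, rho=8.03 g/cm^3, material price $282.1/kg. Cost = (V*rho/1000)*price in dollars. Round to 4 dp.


Mass = 177.0*8.03/1000 = 1.42131 kg
Cost = 1.42131 * 282.1 = 400.9516 $


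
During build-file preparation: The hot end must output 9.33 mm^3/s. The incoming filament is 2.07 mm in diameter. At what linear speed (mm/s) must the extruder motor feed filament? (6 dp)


A = pi*(2.07/2)^2 = 3.365353
v = 9.33 / 3.365353 = 2.772369 mm/s


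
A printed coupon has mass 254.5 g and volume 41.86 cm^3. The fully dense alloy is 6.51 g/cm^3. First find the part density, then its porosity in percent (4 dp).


rho_part = 254.5 / 41.86 = 6.07978978 g/cm^3
Porosity = (1 - 6.07978978/6.51)*100 = 6.6085 %


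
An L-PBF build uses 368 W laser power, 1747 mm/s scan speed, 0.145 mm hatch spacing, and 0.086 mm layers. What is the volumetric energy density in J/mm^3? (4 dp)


E = 368 / (1747*0.145*0.086) = 16.8923 J/mm^3


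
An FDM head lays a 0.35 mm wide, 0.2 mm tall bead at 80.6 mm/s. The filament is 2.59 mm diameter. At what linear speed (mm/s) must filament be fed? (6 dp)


Q = 0.35 * 0.2 * 80.6 = 5.642 mm^3/s
A_fil = pi*(2.59/2)^2 = 5.26852942 mm^2
v_feed = 5.642 / 5.26852942 = 1.070887 mm/s


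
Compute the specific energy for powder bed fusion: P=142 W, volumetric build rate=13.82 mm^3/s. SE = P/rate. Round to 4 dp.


SE = 142 / 13.82 = 10.275 J/mm^3


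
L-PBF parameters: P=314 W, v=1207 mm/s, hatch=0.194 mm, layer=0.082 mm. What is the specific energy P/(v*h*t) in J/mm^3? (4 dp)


Build rate = 1207 * 0.194 * 0.082 = 19.200956 mm^3/s
SE = 314 / 19.200956 = 16.3534 J/mm^3


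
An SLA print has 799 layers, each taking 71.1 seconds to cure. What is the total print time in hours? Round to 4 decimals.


t = 799 * 71.1 / 3600 = 15.7803 hrs


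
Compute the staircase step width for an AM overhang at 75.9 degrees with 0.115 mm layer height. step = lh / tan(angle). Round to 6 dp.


step = 0.115 / tan(75.9) = 0.028886 mm


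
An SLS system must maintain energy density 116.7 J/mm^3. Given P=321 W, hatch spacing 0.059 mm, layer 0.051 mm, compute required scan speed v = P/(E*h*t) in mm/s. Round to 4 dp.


v = 321 / (116.7*0.059*0.051) = 914.1385 mm/s


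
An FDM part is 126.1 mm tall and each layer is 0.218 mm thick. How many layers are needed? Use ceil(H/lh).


Layers = ceil(126.1/0.218) = 579


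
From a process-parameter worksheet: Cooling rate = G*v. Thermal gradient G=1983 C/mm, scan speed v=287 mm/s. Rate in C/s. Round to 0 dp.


CR = 1983 * 287 = 569121 C/s


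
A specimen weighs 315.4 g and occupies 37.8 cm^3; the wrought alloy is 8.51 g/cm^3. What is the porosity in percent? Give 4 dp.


rho_part = 315.4 / 37.8 = 8.34391534 g/cm^3
Porosity = (1 - 8.34391534/8.51)*100 = 1.9516 %


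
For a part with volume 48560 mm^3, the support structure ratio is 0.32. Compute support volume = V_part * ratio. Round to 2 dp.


V_support = 48560 * 0.32 = 15539.2 mm^3


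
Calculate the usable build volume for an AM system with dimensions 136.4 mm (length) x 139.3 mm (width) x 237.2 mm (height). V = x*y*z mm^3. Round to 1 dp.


V = 136.4 * 139.3 * 237.2 = 4506923.3 mm^3


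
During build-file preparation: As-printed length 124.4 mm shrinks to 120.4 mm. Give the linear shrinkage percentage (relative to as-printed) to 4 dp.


Shrinkage = ((124.4-120.4)/124.4)*100 = 3.2154 %


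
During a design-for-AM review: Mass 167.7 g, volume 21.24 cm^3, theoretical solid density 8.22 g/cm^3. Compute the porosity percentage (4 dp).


rho_part = 167.7 / 21.24 = 7.89548023 g/cm^3
Porosity = (1 - 7.89548023/8.22)*100 = 3.9479 %


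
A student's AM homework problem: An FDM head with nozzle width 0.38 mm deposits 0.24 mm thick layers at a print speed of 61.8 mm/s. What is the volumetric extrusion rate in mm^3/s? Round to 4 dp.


Rate = 0.38 * 0.24 * 61.8 = 5.6362 mm^3/s


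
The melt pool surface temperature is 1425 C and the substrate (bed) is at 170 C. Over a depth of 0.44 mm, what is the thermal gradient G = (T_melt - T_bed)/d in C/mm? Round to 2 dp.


G = (1425-170)/0.44 = 2852.27 C/mm


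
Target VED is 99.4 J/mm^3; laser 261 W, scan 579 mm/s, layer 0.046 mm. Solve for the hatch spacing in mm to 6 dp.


h = 261 / (99.4*579*0.046) = 0.098587 mm


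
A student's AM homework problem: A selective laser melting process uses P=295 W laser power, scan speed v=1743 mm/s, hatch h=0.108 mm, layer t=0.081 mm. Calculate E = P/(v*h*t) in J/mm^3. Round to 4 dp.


E = 295 / (1743*0.108*0.081) = 19.3471 J/mm^3


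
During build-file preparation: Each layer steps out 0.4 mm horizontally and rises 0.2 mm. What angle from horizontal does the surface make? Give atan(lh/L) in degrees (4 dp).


angle = atan(0.2/0.4) = 26.5651 degrees


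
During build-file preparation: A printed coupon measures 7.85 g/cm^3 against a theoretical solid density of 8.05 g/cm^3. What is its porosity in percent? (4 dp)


Porosity = (1-7.85/8.05)*100 = 2.4845 %


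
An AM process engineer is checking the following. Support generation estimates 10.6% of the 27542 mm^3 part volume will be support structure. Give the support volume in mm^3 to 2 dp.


V_support = 27542 * 0.106 = 2919.45 mm^3


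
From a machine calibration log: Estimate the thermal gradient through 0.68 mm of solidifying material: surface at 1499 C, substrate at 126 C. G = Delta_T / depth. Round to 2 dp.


G = (1499-126)/0.68 = 2019.12 C/mm


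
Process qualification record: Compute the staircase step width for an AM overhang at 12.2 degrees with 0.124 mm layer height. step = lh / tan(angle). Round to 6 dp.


step = 0.124 / tan(12.2) = 0.573523 mm


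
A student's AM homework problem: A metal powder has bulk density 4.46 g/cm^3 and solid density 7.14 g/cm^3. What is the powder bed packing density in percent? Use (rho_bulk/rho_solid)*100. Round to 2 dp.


Packing = (4.46/7.14)*100 = 62.46 %


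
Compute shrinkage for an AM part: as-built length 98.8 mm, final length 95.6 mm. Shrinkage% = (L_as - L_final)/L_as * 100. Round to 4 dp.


Shrinkage = ((98.8-95.6)/98.8)*100 = 3.2389 %


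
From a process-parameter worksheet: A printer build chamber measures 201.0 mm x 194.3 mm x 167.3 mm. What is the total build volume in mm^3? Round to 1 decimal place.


V = 201.0 * 194.3 * 167.3 = 6533784.4 mm^3


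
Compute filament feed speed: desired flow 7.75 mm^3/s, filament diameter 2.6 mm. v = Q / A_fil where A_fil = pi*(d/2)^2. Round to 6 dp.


A = pi*(2.6/2)^2 = 5.309292
v = 7.75 / 5.309292 = 1.459705 mm/s


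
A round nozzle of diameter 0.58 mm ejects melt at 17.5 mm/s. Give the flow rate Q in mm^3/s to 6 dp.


A = pi*(0.58/2)^2 = 0.26420794 mm^2
Q = 0.26420794 * 17.5 = 4.623639 mm^3/s


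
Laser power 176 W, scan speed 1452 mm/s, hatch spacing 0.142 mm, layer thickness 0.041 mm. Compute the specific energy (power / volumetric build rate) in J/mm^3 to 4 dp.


Build rate = 1452 * 0.142 * 0.041 = 8.453544 mm^3/s
SE = 176 / 8.453544 = 20.8197 J/mm^3


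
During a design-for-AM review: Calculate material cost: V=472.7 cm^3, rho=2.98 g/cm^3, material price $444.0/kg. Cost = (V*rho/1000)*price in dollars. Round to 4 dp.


Mass = 472.7*2.98/1000 = 1.408646 kg
Cost = 1.408646 * 444.0 = 625.4388 $


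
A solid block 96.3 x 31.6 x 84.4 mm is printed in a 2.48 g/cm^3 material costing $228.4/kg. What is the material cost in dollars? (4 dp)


V = 96.3 * 31.6 * 84.4 = 256835.952 mm^3 = 256.835952 cm^3
Mass = 256.835952 * 2.48 / 1000 = 0.63695316 kg
Cost = 0.63695316 * 228.4 = 145.4801 $


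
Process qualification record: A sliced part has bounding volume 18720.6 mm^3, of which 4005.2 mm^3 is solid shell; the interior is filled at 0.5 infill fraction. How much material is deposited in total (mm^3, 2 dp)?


V_infill = (18720.6 - 4005.2) * 0.5 = 7357.7
V_total = 4005.2 + 7357.7 = 11362.9 mm^3


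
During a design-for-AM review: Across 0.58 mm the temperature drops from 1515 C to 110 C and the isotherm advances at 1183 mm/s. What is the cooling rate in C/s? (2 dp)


G = (1515-110)/0.58 = 2422.4137931 C/mm
CR = 2422.4137931 * 1183 = 2865715.52 C/s


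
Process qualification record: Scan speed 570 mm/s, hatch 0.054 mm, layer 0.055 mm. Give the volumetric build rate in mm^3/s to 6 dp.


Rate = 570 * 0.054 * 0.055 = 1.6929 mm^3/s


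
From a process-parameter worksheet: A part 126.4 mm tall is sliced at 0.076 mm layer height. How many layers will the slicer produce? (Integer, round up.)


Layers = ceil(126.4/0.076) = 1664


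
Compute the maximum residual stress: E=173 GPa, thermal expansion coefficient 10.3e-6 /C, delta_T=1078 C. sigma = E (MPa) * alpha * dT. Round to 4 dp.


sigma = 173*1000 * 10.3e-6 * 1078 = 1920.8882 MPa


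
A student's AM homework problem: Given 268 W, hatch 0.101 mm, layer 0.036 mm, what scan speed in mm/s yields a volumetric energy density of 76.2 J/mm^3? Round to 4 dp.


v = 268 / (76.2*0.101*0.036) = 967.2883 mm/s


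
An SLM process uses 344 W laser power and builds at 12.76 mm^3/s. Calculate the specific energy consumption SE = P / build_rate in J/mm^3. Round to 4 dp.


SE = 344 / 12.76 = 26.9592 J/mm^3


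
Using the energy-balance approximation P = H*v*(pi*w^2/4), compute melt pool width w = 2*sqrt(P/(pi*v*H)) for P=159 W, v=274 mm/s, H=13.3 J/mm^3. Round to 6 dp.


w = 2*sqrt(159/(pi*274*13.3)) = 0.235696 mm


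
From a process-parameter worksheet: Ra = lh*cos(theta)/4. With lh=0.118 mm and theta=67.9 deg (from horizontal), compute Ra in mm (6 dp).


Ra = 0.118 * cos(67.9) / 4 = 0.011099 mm


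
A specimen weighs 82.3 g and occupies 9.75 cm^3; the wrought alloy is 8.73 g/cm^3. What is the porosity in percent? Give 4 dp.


rho_part = 82.3 / 9.75 = 8.44102564 g/cm^3
Porosity = (1 - 8.44102564/8.73)*100 = 3.3101 %


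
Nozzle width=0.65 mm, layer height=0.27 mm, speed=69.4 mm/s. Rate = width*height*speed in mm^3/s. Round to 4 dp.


Rate = 0.65 * 0.27 * 69.4 = 12.1797 mm^3/s


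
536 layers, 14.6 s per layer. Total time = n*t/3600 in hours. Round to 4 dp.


t = 536 * 14.6 / 3600 = 2.1738 hrs


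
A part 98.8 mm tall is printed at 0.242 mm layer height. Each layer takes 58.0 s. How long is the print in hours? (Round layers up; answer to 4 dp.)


Layers = ceil(98.8/0.242) = 409
t = 409 * 58.0 / 3600 = 6.5894 hrs


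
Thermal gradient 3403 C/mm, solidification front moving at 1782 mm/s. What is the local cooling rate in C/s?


CR = 3403 * 1782 = 6064146 C/s


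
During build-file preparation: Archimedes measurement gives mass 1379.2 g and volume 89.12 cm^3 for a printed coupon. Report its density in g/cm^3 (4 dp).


rho = 1379.2 / 89.12 = 15.4758 g/cm^3


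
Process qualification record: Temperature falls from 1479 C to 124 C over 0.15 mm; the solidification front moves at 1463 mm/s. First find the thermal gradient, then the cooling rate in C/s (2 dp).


G = (1479-124)/0.15 = 9033.33333333 C/mm
CR = 9033.33333333 * 1463 = 13215766.67 C/s


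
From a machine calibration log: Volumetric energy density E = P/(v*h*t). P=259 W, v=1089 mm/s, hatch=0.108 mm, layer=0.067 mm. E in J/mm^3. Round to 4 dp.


E = 259 / (1089*0.108*0.067) = 32.868 J/mm^3


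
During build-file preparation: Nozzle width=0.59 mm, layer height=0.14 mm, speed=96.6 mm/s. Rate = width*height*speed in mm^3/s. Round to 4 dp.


Rate = 0.59 * 0.14 * 96.6 = 7.9792 mm^3/s


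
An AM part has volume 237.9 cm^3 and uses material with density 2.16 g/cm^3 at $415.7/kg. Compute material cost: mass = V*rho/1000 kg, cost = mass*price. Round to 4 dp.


Mass = 237.9*2.16/1000 = 0.513864 kg
Cost = 0.513864 * 415.7 = 213.6133 $


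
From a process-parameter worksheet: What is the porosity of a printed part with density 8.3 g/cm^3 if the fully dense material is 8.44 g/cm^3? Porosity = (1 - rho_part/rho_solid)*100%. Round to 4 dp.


Porosity = (1-8.3/8.44)*100 = 1.6588 %


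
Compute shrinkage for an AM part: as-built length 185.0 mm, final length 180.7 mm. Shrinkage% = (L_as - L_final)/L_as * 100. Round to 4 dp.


Shrinkage = ((185.0-180.7)/185.0)*100 = 2.3243 %


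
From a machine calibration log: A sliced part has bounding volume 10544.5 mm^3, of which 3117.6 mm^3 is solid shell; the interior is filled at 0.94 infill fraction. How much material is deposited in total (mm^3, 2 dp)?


V_infill = (10544.5 - 3117.6) * 0.94 = 6981.29
V_total = 3117.6 + 6981.29 = 10098.89 mm^3


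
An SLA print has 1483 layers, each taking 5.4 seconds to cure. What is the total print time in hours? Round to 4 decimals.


t = 1483 * 5.4 / 3600 = 2.2245 hrs


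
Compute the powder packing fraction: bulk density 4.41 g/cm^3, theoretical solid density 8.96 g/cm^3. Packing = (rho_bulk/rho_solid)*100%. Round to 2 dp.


Packing = (4.41/8.96)*100 = 49.22 %


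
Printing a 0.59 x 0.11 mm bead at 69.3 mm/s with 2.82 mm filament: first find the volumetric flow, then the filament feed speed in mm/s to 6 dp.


Q = 0.59 * 0.11 * 69.3 = 4.49757 mm^3/s
A_fil = pi*(2.82/2)^2 = 6.24580035 mm^2
v_feed = 4.49757 / 6.24580035 = 0.720095 mm/s


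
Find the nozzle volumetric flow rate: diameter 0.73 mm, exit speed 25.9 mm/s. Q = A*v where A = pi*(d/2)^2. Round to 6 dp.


A = pi*(0.73/2)^2 = 0.41853868 mm^2
Q = 0.41853868 * 25.9 = 10.840152 mm^3/s


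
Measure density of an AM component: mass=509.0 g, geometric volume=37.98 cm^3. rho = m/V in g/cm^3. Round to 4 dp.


rho = 509.0 / 37.98 = 13.4018 g/cm^3


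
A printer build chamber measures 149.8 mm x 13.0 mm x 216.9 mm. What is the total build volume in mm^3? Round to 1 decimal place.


V = 149.8 * 13.0 * 216.9 = 422391.1 mm^3


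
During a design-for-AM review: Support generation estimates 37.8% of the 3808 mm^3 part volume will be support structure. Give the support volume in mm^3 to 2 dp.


V_support = 3808 * 0.378 = 1439.42 mm^3


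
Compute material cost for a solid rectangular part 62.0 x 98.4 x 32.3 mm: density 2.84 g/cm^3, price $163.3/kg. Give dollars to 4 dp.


V = 62.0 * 98.4 * 32.3 = 197055.84 mm^3 = 197.05584 cm^3
Mass = 197.05584 * 2.84 / 1000 = 0.55963859 kg
Cost = 0.55963859 * 163.3 = 91.389 $


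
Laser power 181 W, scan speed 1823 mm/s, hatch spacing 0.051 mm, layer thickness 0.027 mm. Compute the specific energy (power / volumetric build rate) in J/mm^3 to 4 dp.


Build rate = 1823 * 0.051 * 0.027 = 2.510271 mm^3/s
SE = 181 / 2.510271 = 72.1038 J/mm^3


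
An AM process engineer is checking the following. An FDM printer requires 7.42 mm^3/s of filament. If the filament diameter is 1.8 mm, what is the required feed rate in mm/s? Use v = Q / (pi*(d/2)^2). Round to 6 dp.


A = pi*(1.8/2)^2 = 2.54469
v = 7.42 / 2.54469 = 2.915876 mm/s


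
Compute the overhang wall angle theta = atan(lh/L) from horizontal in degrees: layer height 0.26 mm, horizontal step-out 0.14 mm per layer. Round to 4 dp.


angle = atan(0.26/0.14) = 61.6992 degrees


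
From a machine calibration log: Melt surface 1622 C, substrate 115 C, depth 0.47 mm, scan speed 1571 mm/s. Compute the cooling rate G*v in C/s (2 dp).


G = (1622-115)/0.47 = 3206.38297872 C/mm
CR = 3206.38297872 * 1571 = 5037227.66 C/s


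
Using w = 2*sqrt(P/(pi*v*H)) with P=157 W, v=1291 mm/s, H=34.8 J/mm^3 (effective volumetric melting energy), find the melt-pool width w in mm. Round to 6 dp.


w = 2*sqrt(157/(pi*1291*34.8)) = 0.066704 mm


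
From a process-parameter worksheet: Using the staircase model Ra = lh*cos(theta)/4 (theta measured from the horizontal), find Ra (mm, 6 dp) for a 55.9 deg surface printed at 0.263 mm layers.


Ra = 0.263 * cos(55.9) / 4 = 0.036862 mm


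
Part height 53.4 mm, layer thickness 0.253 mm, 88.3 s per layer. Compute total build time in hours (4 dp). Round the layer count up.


Layers = ceil(53.4/0.253) = 212
t = 212 * 88.3 / 3600 = 5.1999 hrs


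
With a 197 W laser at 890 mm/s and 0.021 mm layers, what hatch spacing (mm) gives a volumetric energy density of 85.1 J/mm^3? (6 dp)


h = 197 / (85.1*890*0.021) = 0.123859 mm


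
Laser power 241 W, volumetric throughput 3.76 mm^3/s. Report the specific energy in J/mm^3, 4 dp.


SE = 241 / 3.76 = 64.0957 J/mm^3


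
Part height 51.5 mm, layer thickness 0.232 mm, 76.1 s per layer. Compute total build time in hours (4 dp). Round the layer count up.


Layers = ceil(51.5/0.232) = 222
t = 222 * 76.1 / 3600 = 4.6928 hrs


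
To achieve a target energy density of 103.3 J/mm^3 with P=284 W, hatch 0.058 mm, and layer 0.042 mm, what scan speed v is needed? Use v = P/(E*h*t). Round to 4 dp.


v = 284 / (103.3*0.058*0.042) = 1128.6018 mm/s


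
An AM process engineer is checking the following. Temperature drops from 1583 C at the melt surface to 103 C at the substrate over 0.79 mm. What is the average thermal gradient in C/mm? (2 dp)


G = (1583-103)/0.79 = 1873.42 C/mm


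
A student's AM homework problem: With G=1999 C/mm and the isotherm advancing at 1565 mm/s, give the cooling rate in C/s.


CR = 1999 * 1565 = 3128435 C/s


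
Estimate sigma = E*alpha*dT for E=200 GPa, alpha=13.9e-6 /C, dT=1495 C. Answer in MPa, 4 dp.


sigma = 200*1000 * 13.9e-6 * 1495 = 4156.1 MPa


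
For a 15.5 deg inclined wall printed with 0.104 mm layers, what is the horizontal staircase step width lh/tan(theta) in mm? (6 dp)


step = 0.104 / tan(15.5) = 0.375012 mm


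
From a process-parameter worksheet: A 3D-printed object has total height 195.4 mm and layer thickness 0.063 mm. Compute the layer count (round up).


Layers = ceil(195.4/0.063) = 3102


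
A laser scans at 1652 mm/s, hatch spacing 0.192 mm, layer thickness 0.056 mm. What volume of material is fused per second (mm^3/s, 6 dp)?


Rate = 1652 * 0.192 * 0.056 = 17.762304 mm^3/s


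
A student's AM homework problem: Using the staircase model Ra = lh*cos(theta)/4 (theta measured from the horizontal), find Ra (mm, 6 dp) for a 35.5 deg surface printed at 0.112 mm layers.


Ra = 0.112 * cos(35.5) / 4 = 0.022795 mm


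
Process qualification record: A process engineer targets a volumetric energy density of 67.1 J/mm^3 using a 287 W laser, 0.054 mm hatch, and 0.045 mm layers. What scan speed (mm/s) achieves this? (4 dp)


v = 287 / (67.1*0.054*0.045) = 1760.1639 mm/s


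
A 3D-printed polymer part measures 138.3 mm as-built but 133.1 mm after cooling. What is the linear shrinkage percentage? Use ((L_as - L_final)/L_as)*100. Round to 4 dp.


Shrinkage = ((138.3-133.1)/138.3)*100 = 3.7599 %


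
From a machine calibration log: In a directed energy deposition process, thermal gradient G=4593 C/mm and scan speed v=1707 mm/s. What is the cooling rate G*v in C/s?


CR = 4593 * 1707 = 7840251 C/s


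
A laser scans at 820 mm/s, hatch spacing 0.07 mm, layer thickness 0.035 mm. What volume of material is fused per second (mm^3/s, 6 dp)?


Rate = 820 * 0.07 * 0.035 = 2.009 mm^3/s


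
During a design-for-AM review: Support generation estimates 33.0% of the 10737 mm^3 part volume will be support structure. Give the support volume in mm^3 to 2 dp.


V_support = 10737 * 0.33 = 3543.21 mm^3


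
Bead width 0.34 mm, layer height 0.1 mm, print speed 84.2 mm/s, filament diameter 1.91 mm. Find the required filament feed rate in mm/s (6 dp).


Q = 0.34 * 0.1 * 84.2 = 2.8628 mm^3/s
A_fil = pi*(1.91/2)^2 = 2.86521104 mm^2
v_feed = 2.8628 / 2.86521104 = 0.999159 mm/s


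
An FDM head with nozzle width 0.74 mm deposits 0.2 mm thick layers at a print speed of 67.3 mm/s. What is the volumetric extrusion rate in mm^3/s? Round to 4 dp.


Rate = 0.74 * 0.2 * 67.3 = 9.9604 mm^3/s


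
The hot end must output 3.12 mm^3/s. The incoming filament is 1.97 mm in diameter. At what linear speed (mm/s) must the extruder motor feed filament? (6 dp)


A = pi*(1.97/2)^2 = 3.048052
v = 3.12 / 3.048052 = 1.023605 mm/s


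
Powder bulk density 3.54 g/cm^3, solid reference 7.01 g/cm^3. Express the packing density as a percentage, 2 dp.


Packing = (3.54/7.01)*100 = 50.5 %


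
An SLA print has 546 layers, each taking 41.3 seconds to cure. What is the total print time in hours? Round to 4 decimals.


t = 546 * 41.3 / 3600 = 6.2638 hrs


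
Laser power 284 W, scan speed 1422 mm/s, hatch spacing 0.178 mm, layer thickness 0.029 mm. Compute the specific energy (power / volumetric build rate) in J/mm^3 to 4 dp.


Build rate = 1422 * 0.178 * 0.029 = 7.340364 mm^3/s
SE = 284 / 7.340364 = 38.6902 J/mm^3


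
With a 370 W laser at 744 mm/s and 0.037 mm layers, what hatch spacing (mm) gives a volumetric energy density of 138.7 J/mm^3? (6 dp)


h = 370 / (138.7*744*0.037) = 0.096906 mm


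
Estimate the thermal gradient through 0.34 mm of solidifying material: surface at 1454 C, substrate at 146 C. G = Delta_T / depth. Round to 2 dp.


G = (1454-146)/0.34 = 3847.06 C/mm


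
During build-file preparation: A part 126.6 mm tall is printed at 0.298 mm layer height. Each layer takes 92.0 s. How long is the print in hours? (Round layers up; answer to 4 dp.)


Layers = ceil(126.6/0.298) = 425
t = 425 * 92.0 / 3600 = 10.8611 hrs


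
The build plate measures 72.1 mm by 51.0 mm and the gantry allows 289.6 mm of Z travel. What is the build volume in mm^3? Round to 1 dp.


V = 72.1 * 51.0 * 289.6 = 1064888.2 mm^3


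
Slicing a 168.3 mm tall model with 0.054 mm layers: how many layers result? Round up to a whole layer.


Layers = ceil(168.3/0.054) = 3117


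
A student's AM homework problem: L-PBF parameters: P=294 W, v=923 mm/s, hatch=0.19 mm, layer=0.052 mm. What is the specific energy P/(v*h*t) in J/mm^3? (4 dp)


Build rate = 923 * 0.19 * 0.052 = 9.11924 mm^3/s
SE = 294 / 9.11924 = 32.2395 J/mm^3


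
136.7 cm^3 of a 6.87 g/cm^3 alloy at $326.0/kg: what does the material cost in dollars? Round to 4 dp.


Mass = 136.7*6.87/1000 = 0.939129 kg
Cost = 0.939129 * 326.0 = 306.1561 $


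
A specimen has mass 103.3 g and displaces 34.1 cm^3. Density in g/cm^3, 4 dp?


rho = 103.3 / 34.1 = 3.0293 g/cm^3


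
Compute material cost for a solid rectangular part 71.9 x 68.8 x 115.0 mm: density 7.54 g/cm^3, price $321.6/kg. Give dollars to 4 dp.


V = 71.9 * 68.8 * 115.0 = 568872.8 mm^3 = 568.8728 cm^3
Mass = 568.8728 * 7.54 / 1000 = 4.28930091 kg
Cost = 4.28930091 * 321.6 = 1379.4392 $


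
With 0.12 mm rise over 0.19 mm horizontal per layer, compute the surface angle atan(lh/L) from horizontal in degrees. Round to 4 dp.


angle = atan(0.12/0.19) = 32.2756 degrees


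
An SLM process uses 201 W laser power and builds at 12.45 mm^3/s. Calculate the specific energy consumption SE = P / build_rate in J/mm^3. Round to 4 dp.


SE = 201 / 12.45 = 16.1446 J/mm^3


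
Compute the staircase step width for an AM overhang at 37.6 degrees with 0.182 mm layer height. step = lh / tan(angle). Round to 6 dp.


step = 0.182 / tan(37.6) = 0.236332 mm


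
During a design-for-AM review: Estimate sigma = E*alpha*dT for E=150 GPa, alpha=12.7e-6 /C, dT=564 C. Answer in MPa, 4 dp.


sigma = 150*1000 * 12.7e-6 * 564 = 1074.42 MPa


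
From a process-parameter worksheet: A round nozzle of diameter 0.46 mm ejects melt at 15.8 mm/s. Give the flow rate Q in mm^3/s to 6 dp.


A = pi*(0.46/2)^2 = 0.16619025 mm^2
Q = 0.16619025 * 15.8 = 2.625806 mm^3/s


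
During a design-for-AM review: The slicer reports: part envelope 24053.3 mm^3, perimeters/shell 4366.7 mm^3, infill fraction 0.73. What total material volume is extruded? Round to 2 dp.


V_infill = (24053.3 - 4366.7) * 0.73 = 14371.22
V_total = 4366.7 + 14371.22 = 18737.92 mm^3


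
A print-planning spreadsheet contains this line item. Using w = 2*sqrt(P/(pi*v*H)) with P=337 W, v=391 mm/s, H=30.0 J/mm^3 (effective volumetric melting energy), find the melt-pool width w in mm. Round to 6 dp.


w = 2*sqrt(337/(pi*391*30.0)) = 0.191259 mm


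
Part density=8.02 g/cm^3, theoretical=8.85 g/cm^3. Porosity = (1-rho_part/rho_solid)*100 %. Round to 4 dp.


Porosity = (1-8.02/8.85)*100 = 9.3785 %


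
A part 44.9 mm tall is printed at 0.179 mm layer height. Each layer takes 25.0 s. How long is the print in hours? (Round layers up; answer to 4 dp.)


Layers = ceil(44.9/0.179) = 251
t = 251 * 25.0 / 3600 = 1.7431 hrs


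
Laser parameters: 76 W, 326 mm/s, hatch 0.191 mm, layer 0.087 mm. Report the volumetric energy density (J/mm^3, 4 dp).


E = 76 / (326*0.191*0.087) = 14.0295 J/mm^3


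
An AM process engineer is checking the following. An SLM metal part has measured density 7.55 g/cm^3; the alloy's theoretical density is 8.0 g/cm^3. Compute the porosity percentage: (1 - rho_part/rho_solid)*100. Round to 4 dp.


Porosity = (1-7.55/8.0)*100 = 5.625 %


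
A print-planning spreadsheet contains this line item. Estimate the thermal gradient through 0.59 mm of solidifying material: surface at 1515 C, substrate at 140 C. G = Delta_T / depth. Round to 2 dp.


G = (1515-140)/0.59 = 2330.51 C/mm


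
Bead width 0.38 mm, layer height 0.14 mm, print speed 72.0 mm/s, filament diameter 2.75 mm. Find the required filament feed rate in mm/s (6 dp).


Q = 0.38 * 0.14 * 72.0 = 3.8304 mm^3/s
A_fil = pi*(2.75/2)^2 = 5.93957361 mm^2
v_feed = 3.8304 / 5.93957361 = 0.644895 mm/s


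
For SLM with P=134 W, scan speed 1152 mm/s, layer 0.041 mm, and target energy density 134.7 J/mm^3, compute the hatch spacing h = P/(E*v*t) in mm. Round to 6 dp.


h = 134 / (134.7*1152*0.041) = 0.021062 mm


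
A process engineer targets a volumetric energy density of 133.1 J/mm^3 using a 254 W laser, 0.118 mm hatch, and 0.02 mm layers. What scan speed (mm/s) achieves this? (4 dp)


v = 254 / (133.1*0.118*0.02) = 808.6185 mm/s


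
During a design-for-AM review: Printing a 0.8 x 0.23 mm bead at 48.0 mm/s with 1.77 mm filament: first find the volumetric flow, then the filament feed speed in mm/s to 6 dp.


Q = 0.8 * 0.23 * 48.0 = 8.832 mm^3/s
A_fil = pi*(1.77/2)^2 = 2.46057391 mm^2
v_feed = 8.832 / 2.46057391 = 3.589407 mm/s


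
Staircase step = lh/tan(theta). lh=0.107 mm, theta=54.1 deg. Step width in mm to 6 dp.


step = 0.107 / tan(54.1) = 0.077455 mm


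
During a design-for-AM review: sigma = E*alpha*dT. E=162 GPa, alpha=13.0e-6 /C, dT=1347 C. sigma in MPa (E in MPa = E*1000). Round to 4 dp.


sigma = 162*1000 * 13.0e-6 * 1347 = 2836.782 MPa


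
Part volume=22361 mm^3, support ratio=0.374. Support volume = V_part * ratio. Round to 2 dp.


V_support = 22361 * 0.374 = 8363.01 mm^3


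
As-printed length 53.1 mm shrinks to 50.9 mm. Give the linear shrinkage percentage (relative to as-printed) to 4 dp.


Shrinkage = ((53.1-50.9)/53.1)*100 = 4.1431 %


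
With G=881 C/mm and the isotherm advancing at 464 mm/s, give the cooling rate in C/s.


CR = 881 * 464 = 408784 C/s


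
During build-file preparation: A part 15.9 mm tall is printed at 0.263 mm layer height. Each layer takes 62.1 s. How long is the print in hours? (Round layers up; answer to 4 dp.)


Layers = ceil(15.9/0.263) = 61
t = 61 * 62.1 / 3600 = 1.0523 hrs


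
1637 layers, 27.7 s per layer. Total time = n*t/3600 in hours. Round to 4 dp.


t = 1637 * 27.7 / 3600 = 12.5958 hrs


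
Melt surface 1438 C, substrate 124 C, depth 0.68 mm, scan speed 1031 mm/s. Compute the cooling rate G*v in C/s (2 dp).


G = (1438-124)/0.68 = 1932.35294118 C/mm
CR = 1932.35294118 * 1031 = 1992255.88 C/s


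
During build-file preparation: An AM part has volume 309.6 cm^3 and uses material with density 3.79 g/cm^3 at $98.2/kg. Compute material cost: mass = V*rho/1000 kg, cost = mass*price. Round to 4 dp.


Mass = 309.6*3.79/1000 = 1.173384 kg
Cost = 1.173384 * 98.2 = 115.2263 $


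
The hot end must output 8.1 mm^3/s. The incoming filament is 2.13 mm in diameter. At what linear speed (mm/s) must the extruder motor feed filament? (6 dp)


A = pi*(2.13/2)^2 = 3.563273
v = 8.1 / 3.563273 = 2.273191 mm/s


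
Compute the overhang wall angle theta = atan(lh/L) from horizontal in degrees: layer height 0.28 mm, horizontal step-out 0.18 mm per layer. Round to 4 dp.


angle = atan(0.28/0.18) = 57.2648 degrees


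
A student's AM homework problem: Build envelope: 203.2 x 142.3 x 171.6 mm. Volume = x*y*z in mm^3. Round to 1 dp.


V = 203.2 * 142.3 * 171.6 = 4961875.8 mm^3


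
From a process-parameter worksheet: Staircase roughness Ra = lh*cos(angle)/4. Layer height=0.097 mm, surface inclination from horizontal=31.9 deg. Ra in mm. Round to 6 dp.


Ra = 0.097 * cos(31.9) / 4 = 0.020588 mm


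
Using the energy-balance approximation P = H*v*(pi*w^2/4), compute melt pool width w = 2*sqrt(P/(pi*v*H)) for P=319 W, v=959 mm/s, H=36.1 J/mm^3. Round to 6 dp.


w = 2*sqrt(319/(pi*959*36.1)) = 0.108315 mm


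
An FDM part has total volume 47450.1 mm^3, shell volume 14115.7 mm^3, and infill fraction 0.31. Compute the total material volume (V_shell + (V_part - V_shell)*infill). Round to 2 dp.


V_infill = (47450.1 - 14115.7) * 0.31 = 10333.66
V_total = 14115.7 + 10333.66 = 24449.36 mm^3


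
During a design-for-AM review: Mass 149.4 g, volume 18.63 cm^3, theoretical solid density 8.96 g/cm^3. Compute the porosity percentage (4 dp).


rho_part = 149.4 / 18.63 = 8.01932367 g/cm^3
Porosity = (1 - 8.01932367/8.96)*100 = 10.4986 %


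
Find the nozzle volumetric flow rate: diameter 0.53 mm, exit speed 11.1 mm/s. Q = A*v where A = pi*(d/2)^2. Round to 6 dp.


A = pi*(0.53/2)^2 = 0.22061834 mm^2
Q = 0.22061834 * 11.1 = 2.448864 mm^3/s


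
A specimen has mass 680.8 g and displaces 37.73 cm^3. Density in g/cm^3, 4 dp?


rho = 680.8 / 37.73 = 18.044 g/cm^3


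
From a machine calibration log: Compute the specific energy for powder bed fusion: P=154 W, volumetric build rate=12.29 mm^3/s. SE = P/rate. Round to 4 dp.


SE = 154 / 12.29 = 12.5305 J/mm^3


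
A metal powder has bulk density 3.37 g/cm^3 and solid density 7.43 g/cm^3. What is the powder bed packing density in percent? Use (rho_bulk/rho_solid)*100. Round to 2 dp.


Packing = (3.37/7.43)*100 = 45.36 %


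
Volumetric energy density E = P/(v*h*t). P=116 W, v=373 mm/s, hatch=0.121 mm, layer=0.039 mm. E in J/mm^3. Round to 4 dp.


E = 116 / (373*0.121*0.039) = 65.9021 J/mm^3


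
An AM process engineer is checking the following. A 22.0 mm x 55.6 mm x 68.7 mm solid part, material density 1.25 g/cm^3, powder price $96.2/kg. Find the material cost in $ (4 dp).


V = 22.0 * 55.6 * 68.7 = 84033.84 mm^3 = 84.03384 cm^3
Mass = 84.03384 * 1.25 / 1000 = 0.1050423 kg
Cost = 0.1050423 * 96.2 = 10.1051 $


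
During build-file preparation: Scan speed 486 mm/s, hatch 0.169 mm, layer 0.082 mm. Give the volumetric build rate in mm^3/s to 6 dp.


Rate = 486 * 0.169 * 0.082 = 6.734988 mm^3/s


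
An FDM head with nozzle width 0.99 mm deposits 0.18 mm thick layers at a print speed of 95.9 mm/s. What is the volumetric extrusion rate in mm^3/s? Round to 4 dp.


Rate = 0.99 * 0.18 * 95.9 = 17.0894 mm^3/s


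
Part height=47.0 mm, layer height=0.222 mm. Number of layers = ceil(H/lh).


Layers = ceil(47.0/0.222) = 212


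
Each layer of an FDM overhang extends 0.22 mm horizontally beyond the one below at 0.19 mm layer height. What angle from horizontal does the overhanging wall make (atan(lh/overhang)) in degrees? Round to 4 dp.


angle = atan(0.19/0.22) = 40.8151 degrees


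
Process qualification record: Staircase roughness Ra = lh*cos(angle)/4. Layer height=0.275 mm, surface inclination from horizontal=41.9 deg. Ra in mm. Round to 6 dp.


Ra = 0.275 * cos(41.9) / 4 = 0.051171 mm


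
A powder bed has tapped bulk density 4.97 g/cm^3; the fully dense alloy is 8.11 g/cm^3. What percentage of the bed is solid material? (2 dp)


Packing = (4.97/8.11)*100 = 61.28 %
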